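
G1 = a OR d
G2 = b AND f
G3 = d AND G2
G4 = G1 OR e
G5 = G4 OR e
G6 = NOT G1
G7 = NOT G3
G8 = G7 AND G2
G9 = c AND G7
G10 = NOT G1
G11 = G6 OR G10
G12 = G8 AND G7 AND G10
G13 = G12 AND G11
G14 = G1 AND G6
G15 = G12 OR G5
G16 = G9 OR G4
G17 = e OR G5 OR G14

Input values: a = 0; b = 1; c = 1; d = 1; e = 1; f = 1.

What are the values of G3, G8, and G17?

G1 = a OR d = 0 OR 1 = 1
G2 = b AND f = 1 AND 1 = 1
G3 = d AND G2 = 1 AND 1 = 1
G4 = G1 OR e = 1 OR 1 = 1
G5 = G4 OR e = 1 OR 1 = 1
G6 = NOT G1 = NOT 1 = 0
G7 = NOT G3 = NOT 1 = 0
G8 = G7 AND G2 = 0 AND 1 = 0
G14 = G1 AND G6 = 1 AND 0 = 0
G17 = e OR G5 OR G14 = 1 OR 1 OR 0 = 1

G3 = 1, G8 = 0, G17 = 1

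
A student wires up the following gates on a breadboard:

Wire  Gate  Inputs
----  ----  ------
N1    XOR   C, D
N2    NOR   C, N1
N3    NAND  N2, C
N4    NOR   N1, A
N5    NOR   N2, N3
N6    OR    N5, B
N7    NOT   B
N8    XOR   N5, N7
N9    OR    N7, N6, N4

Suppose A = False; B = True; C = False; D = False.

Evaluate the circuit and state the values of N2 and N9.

N1 = C XOR D = False XOR False = False
N2 = C NOR N1 = False NOR False = True
N3 = N2 NAND C = True NAND False = True
N4 = N1 NOR A = False NOR False = True
N5 = N2 NOR N3 = True NOR True = False
N6 = N5 OR B = False OR True = True
N7 = NOT B = NOT True = False
N9 = N7 OR N6 OR N4 = False OR True OR True = True

N2 = True; N9 = True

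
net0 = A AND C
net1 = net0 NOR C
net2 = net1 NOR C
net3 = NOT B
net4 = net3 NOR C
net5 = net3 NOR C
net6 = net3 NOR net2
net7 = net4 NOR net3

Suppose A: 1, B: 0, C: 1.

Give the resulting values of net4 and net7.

net3 = NOT B = NOT 0 = 1
net4 = net3 NOR C = 1 NOR 1 = 0
net7 = net4 NOR net3 = 0 NOR 1 = 0

net4 = 0, net7 = 0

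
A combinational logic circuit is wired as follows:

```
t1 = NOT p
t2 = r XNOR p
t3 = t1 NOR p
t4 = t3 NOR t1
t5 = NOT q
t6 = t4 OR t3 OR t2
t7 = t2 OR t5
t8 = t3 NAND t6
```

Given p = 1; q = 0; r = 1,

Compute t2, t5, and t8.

t1 = NOT p = NOT 1 = 0
t2 = r XNOR p = 1 XNOR 1 = 1
t3 = t1 NOR p = 0 NOR 1 = 0
t4 = t3 NOR t1 = 0 NOR 0 = 1
t5 = NOT q = NOT 0 = 1
t6 = t4 OR t3 OR t2 = 1 OR 0 OR 1 = 1
t8 = t3 NAND t6 = 0 NAND 1 = 1

t2 = 1  t5 = 1  t8 = 1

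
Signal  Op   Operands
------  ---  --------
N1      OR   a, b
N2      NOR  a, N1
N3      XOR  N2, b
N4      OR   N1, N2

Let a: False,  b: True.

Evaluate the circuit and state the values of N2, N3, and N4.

N2 = False; N3 = True; N4 = True

N1 = a OR b = False OR True = True
N2 = a NOR N1 = False NOR True = False
N3 = N2 XOR b = False XOR True = True
N4 = N1 OR N2 = True OR False = True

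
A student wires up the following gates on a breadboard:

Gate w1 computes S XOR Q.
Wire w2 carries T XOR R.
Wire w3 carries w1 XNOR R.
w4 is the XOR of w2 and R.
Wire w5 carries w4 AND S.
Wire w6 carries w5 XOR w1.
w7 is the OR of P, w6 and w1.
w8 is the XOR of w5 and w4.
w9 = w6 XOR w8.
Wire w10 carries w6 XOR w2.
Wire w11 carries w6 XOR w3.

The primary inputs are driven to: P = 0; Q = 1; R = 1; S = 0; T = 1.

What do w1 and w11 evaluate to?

w1 = 1, w11 = 0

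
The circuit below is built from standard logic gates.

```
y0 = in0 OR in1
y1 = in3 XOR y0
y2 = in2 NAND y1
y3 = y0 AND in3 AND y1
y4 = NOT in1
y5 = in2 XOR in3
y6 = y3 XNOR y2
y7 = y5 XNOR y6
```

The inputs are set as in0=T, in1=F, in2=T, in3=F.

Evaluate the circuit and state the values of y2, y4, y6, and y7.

y2 = F, y4 = T, y6 = T, y7 = T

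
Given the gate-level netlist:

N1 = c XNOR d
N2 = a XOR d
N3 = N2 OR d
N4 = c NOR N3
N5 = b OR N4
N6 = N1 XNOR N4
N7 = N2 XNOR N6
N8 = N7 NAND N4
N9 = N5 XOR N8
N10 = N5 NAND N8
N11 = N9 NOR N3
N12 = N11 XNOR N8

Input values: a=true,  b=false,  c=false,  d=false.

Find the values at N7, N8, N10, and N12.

N1 = c XNOR d = false XNOR false = true
N2 = a XOR d = true XOR false = true
N3 = N2 OR d = true OR false = true
N4 = c NOR N3 = false NOR true = false
N5 = b OR N4 = false OR false = false
N6 = N1 XNOR N4 = true XNOR false = false
N7 = N2 XNOR N6 = true XNOR false = false
N8 = N7 NAND N4 = false NAND false = true
N9 = N5 XOR N8 = false XOR true = true
N10 = N5 NAND N8 = false NAND true = true
N11 = N9 NOR N3 = true NOR true = false
N12 = N11 XNOR N8 = false XNOR true = false

N7 = false, N8 = true, N10 = true, N12 = false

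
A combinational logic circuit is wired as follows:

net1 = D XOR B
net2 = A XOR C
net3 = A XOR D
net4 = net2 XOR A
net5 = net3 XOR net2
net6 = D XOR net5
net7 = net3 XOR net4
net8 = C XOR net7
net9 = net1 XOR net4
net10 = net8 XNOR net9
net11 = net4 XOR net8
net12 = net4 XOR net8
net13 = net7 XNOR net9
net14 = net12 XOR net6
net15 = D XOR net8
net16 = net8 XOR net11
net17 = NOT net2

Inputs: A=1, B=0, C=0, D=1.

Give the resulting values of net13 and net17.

net13 = 0, net17 = 0

net1 = D XOR B = 1 XOR 0 = 1
net2 = A XOR C = 1 XOR 0 = 1
net3 = A XOR D = 1 XOR 1 = 0
net4 = net2 XOR A = 1 XOR 1 = 0
net7 = net3 XOR net4 = 0 XOR 0 = 0
net9 = net1 XOR net4 = 1 XOR 0 = 1
net13 = net7 XNOR net9 = 0 XNOR 1 = 0
net17 = NOT net2 = NOT 1 = 0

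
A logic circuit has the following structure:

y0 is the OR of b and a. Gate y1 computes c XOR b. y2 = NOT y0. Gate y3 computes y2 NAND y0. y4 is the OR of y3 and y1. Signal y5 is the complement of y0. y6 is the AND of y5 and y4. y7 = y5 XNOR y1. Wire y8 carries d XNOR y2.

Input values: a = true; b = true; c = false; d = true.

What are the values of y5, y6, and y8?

y5 = false  y6 = false  y8 = false

y0 = b OR a = true OR true = true
y1 = c XOR b = false XOR true = true
y2 = NOT y0 = NOT true = false
y3 = y2 NAND y0 = false NAND true = true
y4 = y3 OR y1 = true OR true = true
y5 = NOT y0 = NOT true = false
y6 = y5 AND y4 = false AND true = false
y8 = d XNOR y2 = true XNOR false = false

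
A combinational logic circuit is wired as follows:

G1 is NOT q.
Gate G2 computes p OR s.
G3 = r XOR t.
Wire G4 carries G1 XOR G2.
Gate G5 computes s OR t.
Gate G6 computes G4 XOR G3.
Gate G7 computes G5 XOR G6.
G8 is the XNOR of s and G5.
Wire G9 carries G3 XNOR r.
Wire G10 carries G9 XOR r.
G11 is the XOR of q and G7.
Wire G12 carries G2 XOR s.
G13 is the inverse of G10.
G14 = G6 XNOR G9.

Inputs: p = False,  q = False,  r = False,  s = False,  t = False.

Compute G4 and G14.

G1 = NOT q = NOT False = True
G2 = p OR s = False OR False = False
G3 = r XOR t = False XOR False = False
G4 = G1 XOR G2 = True XOR False = True
G6 = G4 XOR G3 = True XOR False = True
G9 = G3 XNOR r = False XNOR False = True
G14 = G6 XNOR G9 = True XNOR True = True

G4 = True  G14 = True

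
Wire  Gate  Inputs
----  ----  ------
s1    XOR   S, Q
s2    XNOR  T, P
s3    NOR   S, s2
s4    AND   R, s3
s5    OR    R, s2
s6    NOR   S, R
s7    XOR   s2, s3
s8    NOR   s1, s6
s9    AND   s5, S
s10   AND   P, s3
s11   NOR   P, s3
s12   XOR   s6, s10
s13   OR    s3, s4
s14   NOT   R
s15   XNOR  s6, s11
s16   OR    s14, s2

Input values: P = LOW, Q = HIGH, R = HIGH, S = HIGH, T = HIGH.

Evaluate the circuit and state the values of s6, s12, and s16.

s6 = LOW; s12 = LOW; s16 = LOW

s2 = T XNOR P = HIGH XNOR LOW = LOW
s3 = S NOR s2 = HIGH NOR LOW = LOW
s6 = S NOR R = HIGH NOR HIGH = LOW
s10 = P AND s3 = LOW AND LOW = LOW
s12 = s6 XOR s10 = LOW XOR LOW = LOW
s14 = NOT R = NOT HIGH = LOW
s16 = s14 OR s2 = LOW OR LOW = LOW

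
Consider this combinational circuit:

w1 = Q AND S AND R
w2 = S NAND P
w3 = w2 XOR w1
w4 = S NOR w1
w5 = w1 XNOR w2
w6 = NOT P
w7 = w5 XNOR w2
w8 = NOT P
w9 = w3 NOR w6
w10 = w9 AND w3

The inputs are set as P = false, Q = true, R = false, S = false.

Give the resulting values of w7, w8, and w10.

w1 = Q AND S AND R = true AND false AND false = false
w2 = S NAND P = false NAND false = true
w3 = w2 XOR w1 = true XOR false = true
w5 = w1 XNOR w2 = false XNOR true = false
w6 = NOT P = NOT false = true
w7 = w5 XNOR w2 = false XNOR true = false
w8 = NOT P = NOT false = true
w9 = w3 NOR w6 = true NOR true = false
w10 = w9 AND w3 = false AND true = false

w7 = false; w8 = true; w10 = false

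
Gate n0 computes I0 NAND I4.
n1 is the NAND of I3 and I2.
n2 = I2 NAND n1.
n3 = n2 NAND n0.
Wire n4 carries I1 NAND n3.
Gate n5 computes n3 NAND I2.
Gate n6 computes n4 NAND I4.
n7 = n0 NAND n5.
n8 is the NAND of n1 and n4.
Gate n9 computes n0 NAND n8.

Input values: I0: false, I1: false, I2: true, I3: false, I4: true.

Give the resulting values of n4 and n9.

n4 = true, n9 = true

n0 = I0 NAND I4 = false NAND true = true
n1 = I3 NAND I2 = false NAND true = true
n2 = I2 NAND n1 = true NAND true = false
n3 = n2 NAND n0 = false NAND true = true
n4 = I1 NAND n3 = false NAND true = true
n8 = n1 NAND n4 = true NAND true = false
n9 = n0 NAND n8 = true NAND false = true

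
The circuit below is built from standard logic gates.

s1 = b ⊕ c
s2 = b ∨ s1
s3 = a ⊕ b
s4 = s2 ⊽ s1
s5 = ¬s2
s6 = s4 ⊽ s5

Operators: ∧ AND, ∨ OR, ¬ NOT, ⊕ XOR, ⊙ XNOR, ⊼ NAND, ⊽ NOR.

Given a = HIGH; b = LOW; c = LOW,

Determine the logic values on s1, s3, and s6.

s1 = b XOR c = LOW XOR LOW = LOW
s2 = b OR s1 = LOW OR LOW = LOW
s3 = a XOR b = HIGH XOR LOW = HIGH
s4 = s2 NOR s1 = LOW NOR LOW = HIGH
s5 = NOT s2 = NOT LOW = HIGH
s6 = s4 NOR s5 = HIGH NOR HIGH = LOW

s1 = LOW; s3 = HIGH; s6 = LOW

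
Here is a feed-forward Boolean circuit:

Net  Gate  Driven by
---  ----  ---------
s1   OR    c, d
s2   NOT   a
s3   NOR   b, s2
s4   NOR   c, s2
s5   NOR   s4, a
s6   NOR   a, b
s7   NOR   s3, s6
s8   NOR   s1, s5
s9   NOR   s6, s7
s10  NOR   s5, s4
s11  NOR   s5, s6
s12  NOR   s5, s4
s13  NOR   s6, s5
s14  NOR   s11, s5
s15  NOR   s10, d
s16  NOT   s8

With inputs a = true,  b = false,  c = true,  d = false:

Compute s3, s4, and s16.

s3 = true; s4 = false; s16 = true

s1 = c OR d = true OR false = true
s2 = NOT a = NOT true = false
s3 = b NOR s2 = false NOR false = true
s4 = c NOR s2 = true NOR false = false
s5 = s4 NOR a = false NOR true = false
s8 = s1 NOR s5 = true NOR false = false
s16 = NOT s8 = NOT false = true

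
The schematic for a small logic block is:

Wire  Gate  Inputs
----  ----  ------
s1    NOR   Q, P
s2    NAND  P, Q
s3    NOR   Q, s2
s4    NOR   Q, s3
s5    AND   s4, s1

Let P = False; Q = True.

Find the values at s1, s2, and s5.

s1 = Q NOR P = True NOR False = False
s2 = P NAND Q = False NAND True = True
s3 = Q NOR s2 = True NOR True = False
s4 = Q NOR s3 = True NOR False = False
s5 = s4 AND s1 = False AND False = False

s1 = False, s2 = True, s5 = False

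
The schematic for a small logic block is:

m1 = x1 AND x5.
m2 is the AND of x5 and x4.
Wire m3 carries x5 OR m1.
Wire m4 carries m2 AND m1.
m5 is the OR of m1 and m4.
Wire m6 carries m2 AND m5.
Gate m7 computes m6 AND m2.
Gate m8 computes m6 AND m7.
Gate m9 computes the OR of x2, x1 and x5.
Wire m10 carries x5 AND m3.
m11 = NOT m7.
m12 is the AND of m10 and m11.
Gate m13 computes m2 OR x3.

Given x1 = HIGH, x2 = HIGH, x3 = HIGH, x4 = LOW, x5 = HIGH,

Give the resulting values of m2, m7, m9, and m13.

m2 = LOW, m7 = LOW, m9 = HIGH, m13 = HIGH

m1 = x1 AND x5 = HIGH AND HIGH = HIGH
m2 = x5 AND x4 = HIGH AND LOW = LOW
m4 = m2 AND m1 = LOW AND HIGH = LOW
m5 = m1 OR m4 = HIGH OR LOW = HIGH
m6 = m2 AND m5 = LOW AND HIGH = LOW
m7 = m6 AND m2 = LOW AND LOW = LOW
m9 = x2 OR x1 OR x5 = HIGH OR HIGH OR HIGH = HIGH
m13 = m2 OR x3 = LOW OR HIGH = HIGH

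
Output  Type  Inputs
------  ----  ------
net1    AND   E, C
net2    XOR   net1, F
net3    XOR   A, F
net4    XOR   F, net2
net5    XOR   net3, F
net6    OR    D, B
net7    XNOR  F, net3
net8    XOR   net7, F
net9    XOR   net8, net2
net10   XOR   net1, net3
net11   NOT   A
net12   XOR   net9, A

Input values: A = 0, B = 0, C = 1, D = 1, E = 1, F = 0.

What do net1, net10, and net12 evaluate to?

net1 = 1  net10 = 1  net12 = 0

net1 = E AND C = 1 AND 1 = 1
net2 = net1 XOR F = 1 XOR 0 = 1
net3 = A XOR F = 0 XOR 0 = 0
net7 = F XNOR net3 = 0 XNOR 0 = 1
net8 = net7 XOR F = 1 XOR 0 = 1
net9 = net8 XOR net2 = 1 XOR 1 = 0
net10 = net1 XOR net3 = 1 XOR 0 = 1
net12 = net9 XOR A = 0 XOR 0 = 0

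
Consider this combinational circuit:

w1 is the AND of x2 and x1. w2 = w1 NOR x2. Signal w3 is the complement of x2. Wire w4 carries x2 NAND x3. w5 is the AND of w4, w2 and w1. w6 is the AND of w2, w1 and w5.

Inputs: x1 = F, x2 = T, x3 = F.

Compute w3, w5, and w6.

w3 = F; w5 = F; w6 = F

w1 = x2 AND x1 = T AND F = F
w2 = w1 NOR x2 = F NOR T = F
w3 = NOT x2 = NOT T = F
w4 = x2 NAND x3 = T NAND F = T
w5 = w4 AND w2 AND w1 = T AND F AND F = F
w6 = w2 AND w1 AND w5 = F AND F AND F = F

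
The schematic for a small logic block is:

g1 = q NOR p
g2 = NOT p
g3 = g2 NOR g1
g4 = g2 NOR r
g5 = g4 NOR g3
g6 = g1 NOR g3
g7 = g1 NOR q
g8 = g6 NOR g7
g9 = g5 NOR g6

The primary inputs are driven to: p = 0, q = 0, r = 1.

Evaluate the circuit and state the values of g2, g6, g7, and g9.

g2 = 1, g6 = 0, g7 = 0, g9 = 0

g1 = q NOR p = 0 NOR 0 = 1
g2 = NOT p = NOT 0 = 1
g3 = g2 NOR g1 = 1 NOR 1 = 0
g4 = g2 NOR r = 1 NOR 1 = 0
g5 = g4 NOR g3 = 0 NOR 0 = 1
g6 = g1 NOR g3 = 1 NOR 0 = 0
g7 = g1 NOR q = 1 NOR 0 = 0
g9 = g5 NOR g6 = 1 NOR 0 = 0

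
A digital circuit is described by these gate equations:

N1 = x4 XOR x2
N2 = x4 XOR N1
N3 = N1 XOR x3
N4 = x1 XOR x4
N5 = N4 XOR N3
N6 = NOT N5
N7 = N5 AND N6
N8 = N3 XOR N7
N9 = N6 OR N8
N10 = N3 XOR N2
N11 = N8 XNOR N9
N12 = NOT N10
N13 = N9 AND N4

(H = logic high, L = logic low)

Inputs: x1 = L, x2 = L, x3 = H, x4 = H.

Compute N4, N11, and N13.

N1 = x4 XOR x2 = H XOR L = H
N3 = N1 XOR x3 = H XOR H = L
N4 = x1 XOR x4 = L XOR H = H
N5 = N4 XOR N3 = H XOR L = H
N6 = NOT N5 = NOT H = L
N7 = N5 AND N6 = H AND L = L
N8 = N3 XOR N7 = L XOR L = L
N9 = N6 OR N8 = L OR L = L
N11 = N8 XNOR N9 = L XNOR L = H
N13 = N9 AND N4 = L AND H = L

N4 = H; N11 = H; N13 = L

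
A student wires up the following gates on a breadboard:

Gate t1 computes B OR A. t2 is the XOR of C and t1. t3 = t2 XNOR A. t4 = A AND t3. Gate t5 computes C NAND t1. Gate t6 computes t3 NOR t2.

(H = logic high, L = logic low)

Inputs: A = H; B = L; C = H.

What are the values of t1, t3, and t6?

t1 = H  t3 = L  t6 = H

t1 = B OR A = L OR H = H
t2 = C XOR t1 = H XOR H = L
t3 = t2 XNOR A = L XNOR H = L
t6 = t3 NOR t2 = L NOR L = H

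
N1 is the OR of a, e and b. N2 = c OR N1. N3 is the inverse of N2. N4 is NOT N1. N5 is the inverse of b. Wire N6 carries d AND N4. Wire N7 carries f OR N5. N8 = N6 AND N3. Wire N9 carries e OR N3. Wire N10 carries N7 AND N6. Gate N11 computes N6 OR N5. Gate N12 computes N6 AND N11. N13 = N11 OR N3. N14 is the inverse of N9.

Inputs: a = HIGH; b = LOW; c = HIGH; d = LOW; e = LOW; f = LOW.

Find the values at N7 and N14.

N7 = HIGH, N14 = HIGH

N1 = a OR e OR b = HIGH OR LOW OR LOW = HIGH
N2 = c OR N1 = HIGH OR HIGH = HIGH
N3 = NOT N2 = NOT HIGH = LOW
N5 = NOT b = NOT LOW = HIGH
N7 = f OR N5 = LOW OR HIGH = HIGH
N9 = e OR N3 = LOW OR LOW = LOW
N14 = NOT N9 = NOT LOW = HIGH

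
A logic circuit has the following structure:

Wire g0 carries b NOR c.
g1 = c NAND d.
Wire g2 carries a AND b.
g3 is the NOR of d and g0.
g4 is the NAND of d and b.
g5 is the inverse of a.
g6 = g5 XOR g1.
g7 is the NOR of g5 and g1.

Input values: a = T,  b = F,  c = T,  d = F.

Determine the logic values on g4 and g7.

g1 = c NAND d = T NAND F = T
g4 = d NAND b = F NAND F = T
g5 = NOT a = NOT T = F
g7 = g5 NOR g1 = F NOR T = F

g4 = T  g7 = F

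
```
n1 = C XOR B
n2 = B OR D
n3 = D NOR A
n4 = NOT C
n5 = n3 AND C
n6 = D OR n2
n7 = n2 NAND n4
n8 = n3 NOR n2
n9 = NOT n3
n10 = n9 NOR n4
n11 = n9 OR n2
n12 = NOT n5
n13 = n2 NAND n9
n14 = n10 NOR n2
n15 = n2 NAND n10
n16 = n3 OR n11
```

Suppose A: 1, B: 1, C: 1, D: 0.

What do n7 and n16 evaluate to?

n7 = 1; n16 = 1

n2 = B OR D = 1 OR 0 = 1
n3 = D NOR A = 0 NOR 1 = 0
n4 = NOT C = NOT 1 = 0
n7 = n2 NAND n4 = 1 NAND 0 = 1
n9 = NOT n3 = NOT 0 = 1
n11 = n9 OR n2 = 1 OR 1 = 1
n16 = n3 OR n11 = 0 OR 1 = 1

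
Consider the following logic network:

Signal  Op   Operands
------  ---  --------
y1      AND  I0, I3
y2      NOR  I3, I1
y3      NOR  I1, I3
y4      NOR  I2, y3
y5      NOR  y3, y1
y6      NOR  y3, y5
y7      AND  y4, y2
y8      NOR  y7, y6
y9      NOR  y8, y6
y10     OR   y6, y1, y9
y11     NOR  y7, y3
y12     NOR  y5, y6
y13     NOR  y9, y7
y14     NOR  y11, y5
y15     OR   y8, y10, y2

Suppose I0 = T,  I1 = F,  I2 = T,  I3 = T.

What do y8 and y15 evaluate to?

y8 = F, y15 = T

y1 = I0 AND I3 = T AND T = T
y2 = I3 NOR I1 = T NOR F = F
y3 = I1 NOR I3 = F NOR T = F
y4 = I2 NOR y3 = T NOR F = F
y5 = y3 NOR y1 = F NOR T = F
y6 = y3 NOR y5 = F NOR F = T
y7 = y4 AND y2 = F AND F = F
y8 = y7 NOR y6 = F NOR T = F
y9 = y8 NOR y6 = F NOR T = F
y10 = y6 OR y1 OR y9 = T OR T OR F = T
y15 = y8 OR y10 OR y2 = F OR T OR F = T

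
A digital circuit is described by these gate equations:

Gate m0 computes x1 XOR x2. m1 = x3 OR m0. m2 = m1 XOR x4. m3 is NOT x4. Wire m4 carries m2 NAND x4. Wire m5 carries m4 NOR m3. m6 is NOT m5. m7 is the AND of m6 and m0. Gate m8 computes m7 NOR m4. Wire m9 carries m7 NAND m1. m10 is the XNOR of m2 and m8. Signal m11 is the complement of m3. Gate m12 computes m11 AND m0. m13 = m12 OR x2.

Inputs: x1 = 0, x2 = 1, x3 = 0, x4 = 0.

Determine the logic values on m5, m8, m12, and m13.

m0 = x1 XOR x2 = 0 XOR 1 = 1
m1 = x3 OR m0 = 0 OR 1 = 1
m2 = m1 XOR x4 = 1 XOR 0 = 1
m3 = NOT x4 = NOT 0 = 1
m4 = m2 NAND x4 = 1 NAND 0 = 1
m5 = m4 NOR m3 = 1 NOR 1 = 0
m6 = NOT m5 = NOT 0 = 1
m7 = m6 AND m0 = 1 AND 1 = 1
m8 = m7 NOR m4 = 1 NOR 1 = 0
m11 = NOT m3 = NOT 1 = 0
m12 = m11 AND m0 = 0 AND 1 = 0
m13 = m12 OR x2 = 0 OR 1 = 1

m5 = 0, m8 = 0, m12 = 0, m13 = 1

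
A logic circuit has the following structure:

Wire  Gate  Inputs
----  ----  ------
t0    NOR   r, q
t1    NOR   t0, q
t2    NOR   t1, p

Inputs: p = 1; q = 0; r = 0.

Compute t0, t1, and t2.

t0 = r NOR q = 0 NOR 0 = 1
t1 = t0 NOR q = 1 NOR 0 = 0
t2 = t1 NOR p = 0 NOR 1 = 0

t0 = 1; t1 = 0; t2 = 0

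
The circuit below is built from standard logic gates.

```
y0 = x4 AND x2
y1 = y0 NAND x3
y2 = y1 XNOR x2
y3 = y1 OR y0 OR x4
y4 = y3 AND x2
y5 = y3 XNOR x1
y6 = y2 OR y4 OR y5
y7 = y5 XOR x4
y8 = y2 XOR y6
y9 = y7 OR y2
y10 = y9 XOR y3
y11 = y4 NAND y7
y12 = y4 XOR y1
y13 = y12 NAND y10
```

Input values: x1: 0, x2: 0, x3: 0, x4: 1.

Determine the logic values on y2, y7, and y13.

y0 = x4 AND x2 = 1 AND 0 = 0
y1 = y0 NAND x3 = 0 NAND 0 = 1
y2 = y1 XNOR x2 = 1 XNOR 0 = 0
y3 = y1 OR y0 OR x4 = 1 OR 0 OR 1 = 1
y4 = y3 AND x2 = 1 AND 0 = 0
y5 = y3 XNOR x1 = 1 XNOR 0 = 0
y7 = y5 XOR x4 = 0 XOR 1 = 1
y9 = y7 OR y2 = 1 OR 0 = 1
y10 = y9 XOR y3 = 1 XOR 1 = 0
y12 = y4 XOR y1 = 0 XOR 1 = 1
y13 = y12 NAND y10 = 1 NAND 0 = 1

y2 = 0, y7 = 1, y13 = 1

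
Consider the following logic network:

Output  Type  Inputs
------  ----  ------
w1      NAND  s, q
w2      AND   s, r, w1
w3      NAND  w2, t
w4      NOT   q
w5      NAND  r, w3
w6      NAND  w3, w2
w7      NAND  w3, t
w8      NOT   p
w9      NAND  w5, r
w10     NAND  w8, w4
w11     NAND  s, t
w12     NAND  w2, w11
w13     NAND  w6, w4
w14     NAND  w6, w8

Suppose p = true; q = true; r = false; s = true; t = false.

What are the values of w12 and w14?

w12 = true; w14 = true

w1 = s NAND q = true NAND true = false
w2 = s AND r AND w1 = true AND false AND false = false
w3 = w2 NAND t = false NAND false = true
w6 = w3 NAND w2 = true NAND false = true
w8 = NOT p = NOT true = false
w11 = s NAND t = true NAND false = true
w12 = w2 NAND w11 = false NAND true = true
w14 = w6 NAND w8 = true NAND false = true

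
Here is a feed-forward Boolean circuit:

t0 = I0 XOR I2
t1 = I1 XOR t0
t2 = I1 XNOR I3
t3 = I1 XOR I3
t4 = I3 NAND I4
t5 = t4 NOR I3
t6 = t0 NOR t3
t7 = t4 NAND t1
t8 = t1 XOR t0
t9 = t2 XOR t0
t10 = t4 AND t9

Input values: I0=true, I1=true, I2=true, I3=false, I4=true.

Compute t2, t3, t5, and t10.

t0 = I0 XOR I2 = true XOR true = false
t2 = I1 XNOR I3 = true XNOR false = false
t3 = I1 XOR I3 = true XOR false = true
t4 = I3 NAND I4 = false NAND true = true
t5 = t4 NOR I3 = true NOR false = false
t9 = t2 XOR t0 = false XOR false = false
t10 = t4 AND t9 = true AND false = false

t2 = false, t3 = true, t5 = false, t10 = false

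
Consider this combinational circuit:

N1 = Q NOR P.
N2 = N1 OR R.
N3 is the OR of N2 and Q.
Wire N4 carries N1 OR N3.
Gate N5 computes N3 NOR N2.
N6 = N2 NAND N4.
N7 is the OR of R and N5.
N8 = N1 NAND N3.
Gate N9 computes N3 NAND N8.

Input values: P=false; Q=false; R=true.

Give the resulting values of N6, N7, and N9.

N6 = false, N7 = true, N9 = true

N1 = Q NOR P = false NOR false = true
N2 = N1 OR R = true OR true = true
N3 = N2 OR Q = true OR false = true
N4 = N1 OR N3 = true OR true = true
N5 = N3 NOR N2 = true NOR true = false
N6 = N2 NAND N4 = true NAND true = false
N7 = R OR N5 = true OR false = true
N8 = N1 NAND N3 = true NAND true = false
N9 = N3 NAND N8 = true NAND false = true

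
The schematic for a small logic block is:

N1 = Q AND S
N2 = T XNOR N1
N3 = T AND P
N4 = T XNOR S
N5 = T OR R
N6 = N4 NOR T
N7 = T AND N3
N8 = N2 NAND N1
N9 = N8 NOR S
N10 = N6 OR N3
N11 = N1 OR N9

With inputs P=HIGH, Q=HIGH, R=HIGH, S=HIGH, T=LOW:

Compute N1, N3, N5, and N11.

N1 = HIGH, N3 = LOW, N5 = HIGH, N11 = HIGH

N1 = Q AND S = HIGH AND HIGH = HIGH
N2 = T XNOR N1 = LOW XNOR HIGH = LOW
N3 = T AND P = LOW AND HIGH = LOW
N5 = T OR R = LOW OR HIGH = HIGH
N8 = N2 NAND N1 = LOW NAND HIGH = HIGH
N9 = N8 NOR S = HIGH NOR HIGH = LOW
N11 = N1 OR N9 = HIGH OR LOW = HIGH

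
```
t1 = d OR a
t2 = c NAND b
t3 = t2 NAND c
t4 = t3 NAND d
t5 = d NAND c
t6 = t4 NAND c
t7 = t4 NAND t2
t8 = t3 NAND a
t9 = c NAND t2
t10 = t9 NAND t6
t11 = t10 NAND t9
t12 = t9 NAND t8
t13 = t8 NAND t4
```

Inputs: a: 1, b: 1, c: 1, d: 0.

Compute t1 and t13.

t1 = 1  t13 = 1

t1 = d OR a = 0 OR 1 = 1
t2 = c NAND b = 1 NAND 1 = 0
t3 = t2 NAND c = 0 NAND 1 = 1
t4 = t3 NAND d = 1 NAND 0 = 1
t8 = t3 NAND a = 1 NAND 1 = 0
t13 = t8 NAND t4 = 0 NAND 1 = 1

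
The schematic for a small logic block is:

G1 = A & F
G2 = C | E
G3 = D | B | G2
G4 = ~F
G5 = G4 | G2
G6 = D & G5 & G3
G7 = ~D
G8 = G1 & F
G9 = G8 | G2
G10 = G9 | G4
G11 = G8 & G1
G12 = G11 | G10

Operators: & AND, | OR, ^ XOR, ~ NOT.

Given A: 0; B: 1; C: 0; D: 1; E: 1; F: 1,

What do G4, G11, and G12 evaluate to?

G4 = 0, G11 = 0, G12 = 1

G1 = A AND F = 0 AND 1 = 0
G2 = C OR E = 0 OR 1 = 1
G4 = NOT F = NOT 1 = 0
G8 = G1 AND F = 0 AND 1 = 0
G9 = G8 OR G2 = 0 OR 1 = 1
G10 = G9 OR G4 = 1 OR 0 = 1
G11 = G8 AND G1 = 0 AND 0 = 0
G12 = G11 OR G10 = 0 OR 1 = 1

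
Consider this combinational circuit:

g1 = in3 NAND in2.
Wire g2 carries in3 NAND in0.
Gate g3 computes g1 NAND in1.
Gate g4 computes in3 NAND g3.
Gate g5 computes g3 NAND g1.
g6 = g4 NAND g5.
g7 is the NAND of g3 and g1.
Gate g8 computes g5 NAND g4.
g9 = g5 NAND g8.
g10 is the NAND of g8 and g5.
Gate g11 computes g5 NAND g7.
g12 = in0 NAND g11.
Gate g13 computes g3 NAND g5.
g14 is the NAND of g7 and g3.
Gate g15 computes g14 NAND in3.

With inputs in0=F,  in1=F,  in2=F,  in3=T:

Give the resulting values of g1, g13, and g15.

g1 = T; g13 = T; g15 = F

g1 = in3 NAND in2 = T NAND F = T
g3 = g1 NAND in1 = T NAND F = T
g5 = g3 NAND g1 = T NAND T = F
g7 = g3 NAND g1 = T NAND T = F
g13 = g3 NAND g5 = T NAND F = T
g14 = g7 NAND g3 = F NAND T = T
g15 = g14 NAND in3 = T NAND T = F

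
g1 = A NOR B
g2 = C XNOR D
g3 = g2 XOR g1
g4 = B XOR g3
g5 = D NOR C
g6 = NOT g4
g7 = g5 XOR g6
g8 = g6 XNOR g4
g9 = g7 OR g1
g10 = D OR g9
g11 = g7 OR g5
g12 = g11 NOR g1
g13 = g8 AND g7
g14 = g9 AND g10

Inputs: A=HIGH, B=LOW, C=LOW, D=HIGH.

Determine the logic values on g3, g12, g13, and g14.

g3 = LOW, g12 = LOW, g13 = LOW, g14 = HIGH

g1 = A NOR B = HIGH NOR LOW = LOW
g2 = C XNOR D = LOW XNOR HIGH = LOW
g3 = g2 XOR g1 = LOW XOR LOW = LOW
g4 = B XOR g3 = LOW XOR LOW = LOW
g5 = D NOR C = HIGH NOR LOW = LOW
g6 = NOT g4 = NOT LOW = HIGH
g7 = g5 XOR g6 = LOW XOR HIGH = HIGH
g8 = g6 XNOR g4 = HIGH XNOR LOW = LOW
g9 = g7 OR g1 = HIGH OR LOW = HIGH
g10 = D OR g9 = HIGH OR HIGH = HIGH
g11 = g7 OR g5 = HIGH OR LOW = HIGH
g12 = g11 NOR g1 = HIGH NOR LOW = LOW
g13 = g8 AND g7 = LOW AND HIGH = LOW
g14 = g9 AND g10 = HIGH AND HIGH = HIGH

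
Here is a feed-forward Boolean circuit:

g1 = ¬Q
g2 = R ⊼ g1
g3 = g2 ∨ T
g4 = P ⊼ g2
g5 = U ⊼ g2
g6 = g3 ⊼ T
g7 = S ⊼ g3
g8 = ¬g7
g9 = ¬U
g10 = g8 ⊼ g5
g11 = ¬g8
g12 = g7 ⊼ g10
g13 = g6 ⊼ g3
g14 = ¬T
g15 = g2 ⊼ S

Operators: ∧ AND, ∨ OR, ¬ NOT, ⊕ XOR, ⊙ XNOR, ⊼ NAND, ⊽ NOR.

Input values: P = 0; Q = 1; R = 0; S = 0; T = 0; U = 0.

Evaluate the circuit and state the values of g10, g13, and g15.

g10 = 1, g13 = 0, g15 = 1

g1 = NOT Q = NOT 1 = 0
g2 = R NAND g1 = 0 NAND 0 = 1
g3 = g2 OR T = 1 OR 0 = 1
g5 = U NAND g2 = 0 NAND 1 = 1
g6 = g3 NAND T = 1 NAND 0 = 1
g7 = S NAND g3 = 0 NAND 1 = 1
g8 = NOT g7 = NOT 1 = 0
g10 = g8 NAND g5 = 0 NAND 1 = 1
g13 = g6 NAND g3 = 1 NAND 1 = 0
g15 = g2 NAND S = 1 NAND 0 = 1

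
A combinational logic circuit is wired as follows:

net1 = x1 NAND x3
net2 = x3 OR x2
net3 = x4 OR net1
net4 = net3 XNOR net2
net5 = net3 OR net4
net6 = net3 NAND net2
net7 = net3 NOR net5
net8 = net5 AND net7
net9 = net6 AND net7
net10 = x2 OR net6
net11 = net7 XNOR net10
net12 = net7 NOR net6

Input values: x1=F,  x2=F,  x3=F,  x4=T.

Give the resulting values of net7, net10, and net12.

net7 = F  net10 = T  net12 = F

net1 = x1 NAND x3 = F NAND F = T
net2 = x3 OR x2 = F OR F = F
net3 = x4 OR net1 = T OR T = T
net4 = net3 XNOR net2 = T XNOR F = F
net5 = net3 OR net4 = T OR F = T
net6 = net3 NAND net2 = T NAND F = T
net7 = net3 NOR net5 = T NOR T = F
net10 = x2 OR net6 = F OR T = T
net12 = net7 NOR net6 = F NOR T = F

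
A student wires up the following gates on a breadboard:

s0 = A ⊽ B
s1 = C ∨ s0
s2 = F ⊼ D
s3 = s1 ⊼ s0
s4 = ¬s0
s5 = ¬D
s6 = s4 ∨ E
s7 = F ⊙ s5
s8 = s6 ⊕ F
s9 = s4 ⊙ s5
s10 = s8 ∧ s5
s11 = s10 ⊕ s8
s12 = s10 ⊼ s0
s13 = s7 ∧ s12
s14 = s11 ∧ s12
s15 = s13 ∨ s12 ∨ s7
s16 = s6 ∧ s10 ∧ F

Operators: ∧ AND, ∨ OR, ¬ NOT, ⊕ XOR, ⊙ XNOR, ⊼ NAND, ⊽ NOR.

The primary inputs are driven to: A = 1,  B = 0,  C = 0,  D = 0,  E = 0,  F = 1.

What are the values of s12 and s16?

s0 = A NOR B = 1 NOR 0 = 0
s4 = NOT s0 = NOT 0 = 1
s5 = NOT D = NOT 0 = 1
s6 = s4 OR E = 1 OR 0 = 1
s8 = s6 XOR F = 1 XOR 1 = 0
s10 = s8 AND s5 = 0 AND 1 = 0
s12 = s10 NAND s0 = 0 NAND 0 = 1
s16 = s6 AND s10 AND F = 1 AND 0 AND 1 = 0

s12 = 1, s16 = 0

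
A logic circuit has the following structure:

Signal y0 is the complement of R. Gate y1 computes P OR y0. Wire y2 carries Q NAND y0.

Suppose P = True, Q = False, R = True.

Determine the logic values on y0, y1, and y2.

y0 = NOT R = NOT True = False
y1 = P OR y0 = True OR False = True
y2 = Q NAND y0 = False NAND False = True

y0 = False; y1 = True; y2 = True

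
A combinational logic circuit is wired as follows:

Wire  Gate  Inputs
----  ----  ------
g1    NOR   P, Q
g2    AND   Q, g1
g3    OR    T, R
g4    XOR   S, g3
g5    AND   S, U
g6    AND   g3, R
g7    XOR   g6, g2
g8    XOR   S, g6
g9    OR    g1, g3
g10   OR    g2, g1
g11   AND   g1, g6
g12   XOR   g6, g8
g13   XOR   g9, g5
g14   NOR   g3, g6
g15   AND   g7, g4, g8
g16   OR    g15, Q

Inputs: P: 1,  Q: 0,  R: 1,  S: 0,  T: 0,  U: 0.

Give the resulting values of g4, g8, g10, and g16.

g4 = 1  g8 = 1  g10 = 0  g16 = 1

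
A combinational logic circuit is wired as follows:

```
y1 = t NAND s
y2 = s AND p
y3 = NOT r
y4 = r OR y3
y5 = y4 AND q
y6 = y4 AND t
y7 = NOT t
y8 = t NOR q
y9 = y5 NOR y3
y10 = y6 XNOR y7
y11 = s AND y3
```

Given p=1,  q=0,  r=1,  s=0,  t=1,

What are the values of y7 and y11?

y7 = 0  y11 = 0

y3 = NOT r = NOT 1 = 0
y7 = NOT t = NOT 1 = 0
y11 = s AND y3 = 0 AND 0 = 0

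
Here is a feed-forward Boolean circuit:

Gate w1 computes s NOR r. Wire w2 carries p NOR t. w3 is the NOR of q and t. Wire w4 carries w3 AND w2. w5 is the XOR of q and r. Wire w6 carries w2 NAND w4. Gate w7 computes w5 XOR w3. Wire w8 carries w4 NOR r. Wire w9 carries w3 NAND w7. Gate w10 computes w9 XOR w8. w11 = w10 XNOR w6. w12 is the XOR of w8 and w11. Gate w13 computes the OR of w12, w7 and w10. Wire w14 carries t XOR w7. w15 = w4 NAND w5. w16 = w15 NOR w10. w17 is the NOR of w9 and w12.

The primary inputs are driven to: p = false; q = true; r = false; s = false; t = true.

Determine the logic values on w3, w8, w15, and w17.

w2 = p NOR t = false NOR true = false
w3 = q NOR t = true NOR true = false
w4 = w3 AND w2 = false AND false = false
w5 = q XOR r = true XOR false = true
w6 = w2 NAND w4 = false NAND false = true
w7 = w5 XOR w3 = true XOR false = true
w8 = w4 NOR r = false NOR false = true
w9 = w3 NAND w7 = false NAND true = true
w10 = w9 XOR w8 = true XOR true = false
w11 = w10 XNOR w6 = false XNOR true = false
w12 = w8 XOR w11 = true XOR false = true
w15 = w4 NAND w5 = false NAND true = true
w17 = w9 NOR w12 = true NOR true = false

w3 = false, w8 = true, w15 = true, w17 = false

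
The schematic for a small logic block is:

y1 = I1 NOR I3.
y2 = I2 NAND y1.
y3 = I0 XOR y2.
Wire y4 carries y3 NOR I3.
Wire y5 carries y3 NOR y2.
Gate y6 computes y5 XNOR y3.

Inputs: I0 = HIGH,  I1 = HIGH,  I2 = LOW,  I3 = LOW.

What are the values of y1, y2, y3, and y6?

y1 = LOW  y2 = HIGH  y3 = LOW  y6 = HIGH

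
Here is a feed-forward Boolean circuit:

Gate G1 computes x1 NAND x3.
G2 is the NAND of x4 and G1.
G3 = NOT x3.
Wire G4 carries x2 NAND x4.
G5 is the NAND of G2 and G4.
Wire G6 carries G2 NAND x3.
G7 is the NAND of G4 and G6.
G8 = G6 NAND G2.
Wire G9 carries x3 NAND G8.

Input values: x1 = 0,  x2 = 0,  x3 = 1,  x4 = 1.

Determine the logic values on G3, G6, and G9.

G3 = 0, G6 = 1, G9 = 0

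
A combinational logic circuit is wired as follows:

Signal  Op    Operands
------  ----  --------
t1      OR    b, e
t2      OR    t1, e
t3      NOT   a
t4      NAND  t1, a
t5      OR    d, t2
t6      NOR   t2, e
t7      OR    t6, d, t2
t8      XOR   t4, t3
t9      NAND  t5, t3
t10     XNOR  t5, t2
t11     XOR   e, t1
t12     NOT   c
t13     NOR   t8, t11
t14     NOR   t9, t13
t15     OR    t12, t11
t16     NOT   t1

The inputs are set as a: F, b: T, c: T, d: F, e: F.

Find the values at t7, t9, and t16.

t7 = T; t9 = F; t16 = F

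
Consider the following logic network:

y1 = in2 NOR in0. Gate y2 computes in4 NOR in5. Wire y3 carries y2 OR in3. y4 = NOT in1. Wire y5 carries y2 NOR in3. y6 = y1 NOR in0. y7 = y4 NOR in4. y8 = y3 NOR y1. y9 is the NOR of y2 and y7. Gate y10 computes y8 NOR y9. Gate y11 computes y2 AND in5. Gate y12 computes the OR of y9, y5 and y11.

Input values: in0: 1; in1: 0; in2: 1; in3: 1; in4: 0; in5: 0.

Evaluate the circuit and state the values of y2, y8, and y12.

y2 = 1, y8 = 0, y12 = 0

y1 = in2 NOR in0 = 1 NOR 1 = 0
y2 = in4 NOR in5 = 0 NOR 0 = 1
y3 = y2 OR in3 = 1 OR 1 = 1
y4 = NOT in1 = NOT 0 = 1
y5 = y2 NOR in3 = 1 NOR 1 = 0
y7 = y4 NOR in4 = 1 NOR 0 = 0
y8 = y3 NOR y1 = 1 NOR 0 = 0
y9 = y2 NOR y7 = 1 NOR 0 = 0
y11 = y2 AND in5 = 1 AND 0 = 0
y12 = y9 OR y5 OR y11 = 0 OR 0 OR 0 = 0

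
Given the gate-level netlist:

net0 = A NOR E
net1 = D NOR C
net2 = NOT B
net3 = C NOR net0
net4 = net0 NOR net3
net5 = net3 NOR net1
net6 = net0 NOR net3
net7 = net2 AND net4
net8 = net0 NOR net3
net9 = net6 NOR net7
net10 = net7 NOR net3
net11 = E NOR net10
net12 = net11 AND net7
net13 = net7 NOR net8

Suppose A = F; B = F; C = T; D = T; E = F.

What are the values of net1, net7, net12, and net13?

net0 = A NOR E = F NOR F = T
net1 = D NOR C = T NOR T = F
net2 = NOT B = NOT F = T
net3 = C NOR net0 = T NOR T = F
net4 = net0 NOR net3 = T NOR F = F
net7 = net2 AND net4 = T AND F = F
net8 = net0 NOR net3 = T NOR F = F
net10 = net7 NOR net3 = F NOR F = T
net11 = E NOR net10 = F NOR T = F
net12 = net11 AND net7 = F AND F = F
net13 = net7 NOR net8 = F NOR F = T

net1 = F; net7 = F; net12 = F; net13 = T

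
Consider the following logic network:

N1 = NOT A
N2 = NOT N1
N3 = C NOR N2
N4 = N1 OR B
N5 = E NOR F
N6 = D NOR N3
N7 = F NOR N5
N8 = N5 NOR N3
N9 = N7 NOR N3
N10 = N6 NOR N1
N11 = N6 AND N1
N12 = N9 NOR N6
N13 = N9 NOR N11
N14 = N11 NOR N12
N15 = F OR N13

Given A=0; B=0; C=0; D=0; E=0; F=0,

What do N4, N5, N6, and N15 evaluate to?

N4 = 1  N5 = 1  N6 = 0  N15 = 1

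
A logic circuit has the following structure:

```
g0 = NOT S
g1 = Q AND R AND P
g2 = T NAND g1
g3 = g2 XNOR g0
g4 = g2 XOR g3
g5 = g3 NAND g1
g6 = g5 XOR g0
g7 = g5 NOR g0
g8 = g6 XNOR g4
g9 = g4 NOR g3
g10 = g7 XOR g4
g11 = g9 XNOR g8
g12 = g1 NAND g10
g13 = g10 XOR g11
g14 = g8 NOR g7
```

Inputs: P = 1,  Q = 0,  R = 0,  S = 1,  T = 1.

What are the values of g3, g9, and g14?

g0 = NOT S = NOT 1 = 0
g1 = Q AND R AND P = 0 AND 0 AND 1 = 0
g2 = T NAND g1 = 1 NAND 0 = 1
g3 = g2 XNOR g0 = 1 XNOR 0 = 0
g4 = g2 XOR g3 = 1 XOR 0 = 1
g5 = g3 NAND g1 = 0 NAND 0 = 1
g6 = g5 XOR g0 = 1 XOR 0 = 1
g7 = g5 NOR g0 = 1 NOR 0 = 0
g8 = g6 XNOR g4 = 1 XNOR 1 = 1
g9 = g4 NOR g3 = 1 NOR 0 = 0
g14 = g8 NOR g7 = 1 NOR 0 = 0

g3 = 0, g9 = 0, g14 = 0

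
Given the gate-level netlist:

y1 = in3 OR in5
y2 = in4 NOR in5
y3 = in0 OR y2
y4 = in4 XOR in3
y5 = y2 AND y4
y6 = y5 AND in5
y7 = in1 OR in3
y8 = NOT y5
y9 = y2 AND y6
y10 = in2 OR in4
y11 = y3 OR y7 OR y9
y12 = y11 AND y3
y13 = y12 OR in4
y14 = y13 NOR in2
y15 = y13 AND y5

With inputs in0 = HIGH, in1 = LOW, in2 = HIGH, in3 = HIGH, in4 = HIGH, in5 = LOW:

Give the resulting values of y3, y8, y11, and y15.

y2 = in4 NOR in5 = HIGH NOR LOW = LOW
y3 = in0 OR y2 = HIGH OR LOW = HIGH
y4 = in4 XOR in3 = HIGH XOR HIGH = LOW
y5 = y2 AND y4 = LOW AND LOW = LOW
y6 = y5 AND in5 = LOW AND LOW = LOW
y7 = in1 OR in3 = LOW OR HIGH = HIGH
y8 = NOT y5 = NOT LOW = HIGH
y9 = y2 AND y6 = LOW AND LOW = LOW
y11 = y3 OR y7 OR y9 = HIGH OR HIGH OR LOW = HIGH
y12 = y11 AND y3 = HIGH AND HIGH = HIGH
y13 = y12 OR in4 = HIGH OR HIGH = HIGH
y15 = y13 AND y5 = HIGH AND LOW = LOW

y3 = HIGH; y8 = HIGH; y11 = HIGH; y15 = LOW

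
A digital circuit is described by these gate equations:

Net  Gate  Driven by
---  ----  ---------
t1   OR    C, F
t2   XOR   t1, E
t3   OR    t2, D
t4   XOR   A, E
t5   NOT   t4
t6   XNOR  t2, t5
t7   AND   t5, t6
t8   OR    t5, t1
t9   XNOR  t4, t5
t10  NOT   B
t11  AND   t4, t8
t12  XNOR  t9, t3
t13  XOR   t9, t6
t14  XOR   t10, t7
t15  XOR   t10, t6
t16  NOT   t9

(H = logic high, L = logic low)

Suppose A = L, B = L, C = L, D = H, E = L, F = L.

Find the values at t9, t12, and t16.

t9 = L; t12 = L; t16 = H

t1 = C OR F = L OR L = L
t2 = t1 XOR E = L XOR L = L
t3 = t2 OR D = L OR H = H
t4 = A XOR E = L XOR L = L
t5 = NOT t4 = NOT L = H
t9 = t4 XNOR t5 = L XNOR H = L
t12 = t9 XNOR t3 = L XNOR H = L
t16 = NOT t9 = NOT L = H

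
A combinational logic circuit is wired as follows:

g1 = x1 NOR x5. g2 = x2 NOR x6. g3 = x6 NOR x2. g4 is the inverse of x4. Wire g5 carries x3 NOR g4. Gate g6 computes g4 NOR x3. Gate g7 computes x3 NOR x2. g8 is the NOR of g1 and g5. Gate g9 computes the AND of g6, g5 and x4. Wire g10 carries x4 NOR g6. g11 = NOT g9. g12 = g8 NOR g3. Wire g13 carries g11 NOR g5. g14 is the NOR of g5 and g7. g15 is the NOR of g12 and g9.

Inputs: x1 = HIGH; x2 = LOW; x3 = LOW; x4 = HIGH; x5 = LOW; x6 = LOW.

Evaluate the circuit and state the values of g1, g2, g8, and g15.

g1 = x1 NOR x5 = HIGH NOR LOW = LOW
g2 = x2 NOR x6 = LOW NOR LOW = HIGH
g3 = x6 NOR x2 = LOW NOR LOW = HIGH
g4 = NOT x4 = NOT HIGH = LOW
g5 = x3 NOR g4 = LOW NOR LOW = HIGH
g6 = g4 NOR x3 = LOW NOR LOW = HIGH
g8 = g1 NOR g5 = LOW NOR HIGH = LOW
g9 = g6 AND g5 AND x4 = HIGH AND HIGH AND HIGH = HIGH
g12 = g8 NOR g3 = LOW NOR HIGH = LOW
g15 = g12 NOR g9 = LOW NOR HIGH = LOW

g1 = LOW, g2 = HIGH, g8 = LOW, g15 = LOW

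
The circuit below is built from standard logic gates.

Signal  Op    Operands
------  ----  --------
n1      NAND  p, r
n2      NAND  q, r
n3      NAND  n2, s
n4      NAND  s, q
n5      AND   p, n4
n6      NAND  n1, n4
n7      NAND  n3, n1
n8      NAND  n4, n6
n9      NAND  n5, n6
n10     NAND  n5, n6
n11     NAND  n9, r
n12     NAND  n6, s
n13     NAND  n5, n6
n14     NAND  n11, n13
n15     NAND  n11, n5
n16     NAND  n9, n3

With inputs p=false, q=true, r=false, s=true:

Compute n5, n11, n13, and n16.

n1 = p NAND r = false NAND false = true
n2 = q NAND r = true NAND false = true
n3 = n2 NAND s = true NAND true = false
n4 = s NAND q = true NAND true = false
n5 = p AND n4 = false AND false = false
n6 = n1 NAND n4 = true NAND false = true
n9 = n5 NAND n6 = false NAND true = true
n11 = n9 NAND r = true NAND false = true
n13 = n5 NAND n6 = false NAND true = true
n16 = n9 NAND n3 = true NAND false = true

n5 = false; n11 = true; n13 = true; n16 = true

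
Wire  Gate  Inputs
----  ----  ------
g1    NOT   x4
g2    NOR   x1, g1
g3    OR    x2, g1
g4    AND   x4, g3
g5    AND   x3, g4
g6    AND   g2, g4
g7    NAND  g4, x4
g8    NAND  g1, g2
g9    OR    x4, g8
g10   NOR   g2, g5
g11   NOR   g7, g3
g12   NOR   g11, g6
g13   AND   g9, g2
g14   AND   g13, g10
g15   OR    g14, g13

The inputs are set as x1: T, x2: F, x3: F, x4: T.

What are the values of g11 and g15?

g1 = NOT x4 = NOT T = F
g2 = x1 NOR g1 = T NOR F = F
g3 = x2 OR g1 = F OR F = F
g4 = x4 AND g3 = T AND F = F
g5 = x3 AND g4 = F AND F = F
g7 = g4 NAND x4 = F NAND T = T
g8 = g1 NAND g2 = F NAND F = T
g9 = x4 OR g8 = T OR T = T
g10 = g2 NOR g5 = F NOR F = T
g11 = g7 NOR g3 = T NOR F = F
g13 = g9 AND g2 = T AND F = F
g14 = g13 AND g10 = F AND T = F
g15 = g14 OR g13 = F OR F = F

g11 = F, g15 = F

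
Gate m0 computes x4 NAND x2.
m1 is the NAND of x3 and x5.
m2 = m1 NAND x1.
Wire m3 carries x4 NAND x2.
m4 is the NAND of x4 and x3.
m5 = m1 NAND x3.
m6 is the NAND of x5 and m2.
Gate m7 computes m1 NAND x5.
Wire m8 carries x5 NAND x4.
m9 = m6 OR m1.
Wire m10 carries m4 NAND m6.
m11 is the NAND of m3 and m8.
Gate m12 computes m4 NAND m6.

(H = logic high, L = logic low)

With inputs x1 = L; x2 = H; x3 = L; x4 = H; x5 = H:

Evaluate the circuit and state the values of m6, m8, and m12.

m6 = L, m8 = L, m12 = H

m1 = x3 NAND x5 = L NAND H = H
m2 = m1 NAND x1 = H NAND L = H
m4 = x4 NAND x3 = H NAND L = H
m6 = x5 NAND m2 = H NAND H = L
m8 = x5 NAND x4 = H NAND H = L
m12 = m4 NAND m6 = H NAND L = H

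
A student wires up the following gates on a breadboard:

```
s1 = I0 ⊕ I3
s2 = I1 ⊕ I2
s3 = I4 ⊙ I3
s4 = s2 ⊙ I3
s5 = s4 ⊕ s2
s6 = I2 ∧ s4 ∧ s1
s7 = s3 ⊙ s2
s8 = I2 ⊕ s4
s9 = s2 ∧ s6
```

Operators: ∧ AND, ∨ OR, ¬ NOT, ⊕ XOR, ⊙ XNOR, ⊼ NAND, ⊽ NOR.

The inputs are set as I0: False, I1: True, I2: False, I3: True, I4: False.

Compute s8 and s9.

s8 = True; s9 = False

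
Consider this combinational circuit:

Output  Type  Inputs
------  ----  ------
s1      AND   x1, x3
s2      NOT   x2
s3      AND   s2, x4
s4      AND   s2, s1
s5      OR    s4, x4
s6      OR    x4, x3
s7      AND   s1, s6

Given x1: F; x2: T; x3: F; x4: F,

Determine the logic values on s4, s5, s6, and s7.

s4 = F, s5 = F, s6 = F, s7 = F

s1 = x1 AND x3 = F AND F = F
s2 = NOT x2 = NOT T = F
s4 = s2 AND s1 = F AND F = F
s5 = s4 OR x4 = F OR F = F
s6 = x4 OR x3 = F OR F = F
s7 = s1 AND s6 = F AND F = F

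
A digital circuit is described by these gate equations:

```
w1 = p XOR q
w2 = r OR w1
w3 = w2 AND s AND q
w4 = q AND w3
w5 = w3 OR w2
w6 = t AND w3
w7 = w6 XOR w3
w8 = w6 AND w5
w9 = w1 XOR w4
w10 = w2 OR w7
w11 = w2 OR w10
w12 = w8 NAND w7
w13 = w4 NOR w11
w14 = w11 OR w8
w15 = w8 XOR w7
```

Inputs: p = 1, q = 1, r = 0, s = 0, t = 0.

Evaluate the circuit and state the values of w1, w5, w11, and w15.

w1 = 0; w5 = 0; w11 = 0; w15 = 0

w1 = p XOR q = 1 XOR 1 = 0
w2 = r OR w1 = 0 OR 0 = 0
w3 = w2 AND s AND q = 0 AND 0 AND 1 = 0
w5 = w3 OR w2 = 0 OR 0 = 0
w6 = t AND w3 = 0 AND 0 = 0
w7 = w6 XOR w3 = 0 XOR 0 = 0
w8 = w6 AND w5 = 0 AND 0 = 0
w10 = w2 OR w7 = 0 OR 0 = 0
w11 = w2 OR w10 = 0 OR 0 = 0
w15 = w8 XOR w7 = 0 XOR 0 = 0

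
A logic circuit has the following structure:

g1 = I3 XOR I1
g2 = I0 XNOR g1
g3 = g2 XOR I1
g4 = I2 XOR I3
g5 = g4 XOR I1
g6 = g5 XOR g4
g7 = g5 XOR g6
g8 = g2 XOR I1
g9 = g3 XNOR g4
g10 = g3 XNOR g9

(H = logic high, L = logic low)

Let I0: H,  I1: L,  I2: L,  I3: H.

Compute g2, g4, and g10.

g2 = H  g4 = H  g10 = H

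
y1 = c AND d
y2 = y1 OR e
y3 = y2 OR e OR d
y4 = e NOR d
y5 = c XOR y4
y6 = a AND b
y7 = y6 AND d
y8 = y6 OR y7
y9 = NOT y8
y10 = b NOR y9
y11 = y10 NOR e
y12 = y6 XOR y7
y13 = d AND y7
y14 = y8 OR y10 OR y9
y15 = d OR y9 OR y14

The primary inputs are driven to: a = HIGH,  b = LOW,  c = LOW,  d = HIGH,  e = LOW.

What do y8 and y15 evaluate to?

y6 = a AND b = HIGH AND LOW = LOW
y7 = y6 AND d = LOW AND HIGH = LOW
y8 = y6 OR y7 = LOW OR LOW = LOW
y9 = NOT y8 = NOT LOW = HIGH
y10 = b NOR y9 = LOW NOR HIGH = LOW
y14 = y8 OR y10 OR y9 = LOW OR LOW OR HIGH = HIGH
y15 = d OR y9 OR y14 = HIGH OR HIGH OR HIGH = HIGH

y8 = LOW  y15 = HIGH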